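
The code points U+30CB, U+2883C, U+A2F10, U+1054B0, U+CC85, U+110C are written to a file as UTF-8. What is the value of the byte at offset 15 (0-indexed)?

U+30CB → 3-byte form E3 83 8B at offsets 0–2.
U+2883C → 4-byte form F0 A8 A0 BC at offsets 3–6.
U+A2F10 → 4-byte form F2 A2 BC 90 at offsets 7–10.
U+1054B0 → 4-byte form F4 85 92 B0 at offsets 11–14.
U+CC85 → 3-byte form EC B2 85 at offsets 15–17.
Offset 15 falls in char 5's range; it's byte 1 of EC B2 85 = 0xEC.

0xEC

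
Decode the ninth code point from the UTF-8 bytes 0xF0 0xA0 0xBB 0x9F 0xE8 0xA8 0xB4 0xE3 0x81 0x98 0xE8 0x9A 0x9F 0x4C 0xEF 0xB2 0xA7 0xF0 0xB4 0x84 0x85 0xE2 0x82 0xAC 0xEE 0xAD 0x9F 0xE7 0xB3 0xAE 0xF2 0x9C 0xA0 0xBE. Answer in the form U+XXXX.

U+EB5F

Offset 0: leading byte 0xF0 = 11110000 → 4-byte char #1 = F0 A0 BB 9F.
Offset 4: leading byte 0xE8 = 11101000 → 3-byte char #2 = E8 A8 B4.
Offset 7: leading byte 0xE3 = 11100011 → 3-byte char #3 = E3 81 98.
Offset 10: leading byte 0xE8 = 11101000 → 3-byte char #4 = E8 9A 9F.
Offset 13: leading byte 0x4C = 01001100 → 1-byte char #5 = 4C.
Offset 14: leading byte 0xEF = 11101111 → 3-byte char #6 = EF B2 A7.
Offset 17: leading byte 0xF0 = 11110000 → 4-byte char #7 = F0 B4 84 85.
Offset 21: leading byte 0xE2 = 11100010 → 3-byte char #8 = E2 82 AC.
Offset 24: leading byte 0xEE = 11101110 → 3-byte char #9 = EE AD 9F.
Leading byte 0xEE = 11101110 matches 1110xxxx → 3-byte sequence.
Byte 1: 0xEE = 11101110, payload 1110 (4 bits).
Byte 2: 0xAD = 10101101 (10xxxxxx ✓), payload 101101.
Byte 3: 0x9F = 10011111 (10xxxxxx ✓), payload 011111.
Concatenate: 1110101101011111 = 0xEB5F (16 bits → U+EB5F).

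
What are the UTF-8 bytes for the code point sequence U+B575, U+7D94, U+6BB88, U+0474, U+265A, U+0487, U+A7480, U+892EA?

EB 95 B5 E7 B6 94 F1 AB AE 88 D1 B4 E2 99 9A D2 87 F2 A7 92 80 F2 89 8B AA

U+B575: 3-byte form → EB 95 B5.
U+7D94: 3-byte form → E7 B6 94.
U+6BB88: 4-byte form → F1 AB AE 88.
U+0474: 2-byte form → D1 B4.
U+265A: 3-byte form → E2 99 9A.
U+0487: 2-byte form → D2 87.
U+A7480: 4-byte form → F2 A7 92 80.
U+892EA: 4-byte form → F2 89 8B AA.
Concatenated (25 bytes): EB 95 B5 E7 B6 94 F1 AB AE 88 D1 B4 E2 99 9A D2 87 F2 A7 92 80 F2 89 8B AA.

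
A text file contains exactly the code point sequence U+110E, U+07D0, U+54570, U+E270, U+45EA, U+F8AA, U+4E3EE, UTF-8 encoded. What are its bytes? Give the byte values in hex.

E1 84 8E DF 90 F1 94 95 B0 EE 89 B0 E4 97 AA EF A2 AA F1 8E 8F AE

U+110E: 3-byte form → E1 84 8E.
U+07D0: 2-byte form → DF 90.
U+54570: 4-byte form → F1 94 95 B0.
U+E270: 3-byte form → EE 89 B0.
U+45EA: 3-byte form → E4 97 AA.
U+F8AA: 3-byte form → EF A2 AA.
U+4E3EE: 4-byte form → F1 8E 8F AE.
Concatenated (22 bytes): E1 84 8E DF 90 F1 94 95 B0 EE 89 B0 E4 97 AA EF A2 AA F1 8E 8F AE.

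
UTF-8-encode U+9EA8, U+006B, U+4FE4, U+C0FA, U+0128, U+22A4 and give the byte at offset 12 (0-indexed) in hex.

0xE2

U+9EA8 → 3-byte form E9 BA A8 at offsets 0–2.
U+006B → 1-byte form 6B at offsets 3–3.
U+4FE4 → 3-byte form E4 BF A4 at offsets 4–6.
U+C0FA → 3-byte form EC 83 BA at offsets 7–9.
U+0128 → 2-byte form C4 A8 at offsets 10–11.
U+22A4 → 3-byte form E2 8A A4 at offsets 12–14.
Offset 12 falls in char 6's range; it's byte 1 of E2 8A A4 = 0xE2.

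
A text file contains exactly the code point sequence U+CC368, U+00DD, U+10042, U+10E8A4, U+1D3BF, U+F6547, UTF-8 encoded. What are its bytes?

F3 8C 8D A8 C3 9D F0 90 81 82 F4 8E A2 A4 F0 9D 8E BF F3 B6 95 87

U+CC368: 4-byte form → F3 8C 8D A8.
U+00DD: 2-byte form → C3 9D.
U+10042: 4-byte form → F0 90 81 82.
U+10E8A4: 4-byte form → F4 8E A2 A4.
U+1D3BF: 4-byte form → F0 9D 8E BF.
U+F6547: 4-byte form → F3 B6 95 87.
Concatenated (22 bytes): F3 8C 8D A8 C3 9D F0 90 81 82 F4 8E A2 A4 F0 9D 8E BF F3 B6 95 87.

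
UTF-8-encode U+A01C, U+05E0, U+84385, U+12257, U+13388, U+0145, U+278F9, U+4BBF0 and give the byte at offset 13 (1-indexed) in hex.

1-indexed offset 13 is 0-indexed offset 12.
U+A01C → 3-byte form EA 80 9C at offsets 0–2.
U+05E0 → 2-byte form D7 A0 at offsets 3–4.
U+84385 → 4-byte form F2 84 8E 85 at offsets 5–8.
U+12257 → 4-byte form F0 92 89 97 at offsets 9–12.
Offset 12 falls in char 4's range; it's byte 4 of F0 92 89 97 = 0x97.

0x97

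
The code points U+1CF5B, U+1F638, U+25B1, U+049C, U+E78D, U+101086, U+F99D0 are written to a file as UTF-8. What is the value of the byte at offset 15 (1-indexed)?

1-indexed offset 15 is 0-indexed offset 14.
U+1CF5B → 4-byte form F0 9C BD 9B at offsets 0–3.
U+1F638 → 4-byte form F0 9F 98 B8 at offsets 4–7.
U+25B1 → 3-byte form E2 96 B1 at offsets 8–10.
U+049C → 2-byte form D2 9C at offsets 11–12.
U+E78D → 3-byte form EE 9E 8D at offsets 13–15.
Offset 14 falls in char 5's range; it's byte 2 of EE 9E 8D = 0x9E.

0x9E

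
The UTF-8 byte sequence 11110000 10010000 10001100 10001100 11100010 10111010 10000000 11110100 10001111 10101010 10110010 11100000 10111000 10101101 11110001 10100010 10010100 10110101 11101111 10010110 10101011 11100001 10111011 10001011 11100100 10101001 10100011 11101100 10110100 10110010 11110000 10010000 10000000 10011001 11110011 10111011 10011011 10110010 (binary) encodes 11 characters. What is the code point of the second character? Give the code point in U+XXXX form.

Offset 0: leading byte 0xF0 = 11110000 → 4-byte char #1 = F0 90 8C 8C.
Offset 4: leading byte 0xE2 = 11100010 → 3-byte char #2 = E2 BA 80.
Leading byte 0xE2 = 11100010 matches 1110xxxx → 3-byte sequence.
Byte 1: 0xE2 = 11100010, payload 0010 (4 bits).
Byte 2: 0xBA = 10111010 (10xxxxxx ✓), payload 111010.
Byte 3: 0x80 = 10000000 (10xxxxxx ✓), payload 000000.
Concatenate: 0010111010000000 = 0x2E80 (16 bits → U+2E80).

U+2E80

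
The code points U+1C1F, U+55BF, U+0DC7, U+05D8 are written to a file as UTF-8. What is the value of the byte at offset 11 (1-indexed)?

1-indexed offset 11 is 0-indexed offset 10.
U+1C1F → 3-byte form E1 B0 9F at offsets 0–2.
U+55BF → 3-byte form E5 96 BF at offsets 3–5.
U+0DC7 → 3-byte form E0 B7 87 at offsets 6–8.
U+05D8 → 2-byte form D7 98 at offsets 9–10.
Offset 10 falls in char 4's range; it's byte 2 of D7 98 = 0x98.

0x98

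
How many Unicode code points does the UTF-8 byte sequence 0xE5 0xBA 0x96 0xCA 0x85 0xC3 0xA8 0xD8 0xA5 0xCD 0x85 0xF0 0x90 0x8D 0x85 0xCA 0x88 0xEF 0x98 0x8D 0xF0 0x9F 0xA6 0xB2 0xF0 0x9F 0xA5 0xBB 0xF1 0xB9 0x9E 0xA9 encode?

11

Byte at offset 0: 0xE5 = 11100101 → 3-byte char (#1). Advance 3.
Byte at offset 3: 0xCA = 11001010 → 2-byte char (#2). Advance 2.
Byte at offset 5: 0xC3 = 11000011 → 2-byte char (#3). Advance 2.
Byte at offset 7: 0xD8 = 11011000 → 2-byte char (#4). Advance 2.
Byte at offset 9: 0xCD = 11001101 → 2-byte char (#5). Advance 2.
Byte at offset 11: 0xF0 = 11110000 → 4-byte char (#6). Advance 4.
Byte at offset 15: 0xCA = 11001010 → 2-byte char (#7). Advance 2.
Byte at offset 17: 0xEF = 11101111 → 3-byte char (#8). Advance 3.
Byte at offset 20: 0xF0 = 11110000 → 4-byte char (#9). Advance 4.
Byte at offset 24: 0xF0 = 11110000 → 4-byte char (#10). Advance 4.
Byte at offset 28: 0xF1 = 11110001 → 4-byte char (#11). Advance 4.
Reached end at offset 32 after 11 code points.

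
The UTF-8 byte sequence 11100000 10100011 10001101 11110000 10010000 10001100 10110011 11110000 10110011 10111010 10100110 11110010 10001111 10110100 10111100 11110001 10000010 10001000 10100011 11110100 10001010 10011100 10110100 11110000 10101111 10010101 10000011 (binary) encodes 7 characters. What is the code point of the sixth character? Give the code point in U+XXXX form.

U+10A734

Offset 0: leading byte 0xE0 = 11100000 → 3-byte char #1 = E0 A3 8D.
Offset 3: leading byte 0xF0 = 11110000 → 4-byte char #2 = F0 90 8C B3.
Offset 7: leading byte 0xF0 = 11110000 → 4-byte char #3 = F0 B3 BA A6.
Offset 11: leading byte 0xF2 = 11110010 → 4-byte char #4 = F2 8F B4 BC.
Offset 15: leading byte 0xF1 = 11110001 → 4-byte char #5 = F1 82 88 A3.
Offset 19: leading byte 0xF4 = 11110100 → 4-byte char #6 = F4 8A 9C B4.
Leading byte 0xF4 = 11110100 matches 11110xxx → 4-byte sequence.
Byte 1: 0xF4 = 11110100, payload 100 (3 bits).
Byte 2: 0x8A = 10001010 (10xxxxxx ✓), payload 001010.
Byte 3: 0x9C = 10011100 (10xxxxxx ✓), payload 011100.
Byte 4: 0xB4 = 10110100 (10xxxxxx ✓), payload 110100.
Concatenate: 100001010011100110100 = 0x10A734 (21 bits → U+10A734).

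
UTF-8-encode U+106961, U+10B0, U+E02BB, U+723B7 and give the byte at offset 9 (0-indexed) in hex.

0x8A

U+106961 → 4-byte form F4 86 A5 A1 at offsets 0–3.
U+10B0 → 3-byte form E1 82 B0 at offsets 4–6.
U+E02BB → 4-byte form F3 A0 8A BB at offsets 7–10.
Offset 9 falls in char 3's range; it's byte 3 of F3 A0 8A BB = 0x8A.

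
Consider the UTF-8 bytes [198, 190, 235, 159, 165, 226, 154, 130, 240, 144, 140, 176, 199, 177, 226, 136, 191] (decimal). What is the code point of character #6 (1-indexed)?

Offset 0: leading byte 0xC6 = 11000110 → 2-byte char #1 = C6 BE.
Offset 2: leading byte 0xEB = 11101011 → 3-byte char #2 = EB 9F A5.
Offset 5: leading byte 0xE2 = 11100010 → 3-byte char #3 = E2 9A 82.
Offset 8: leading byte 0xF0 = 11110000 → 4-byte char #4 = F0 90 8C B0.
Offset 12: leading byte 0xC7 = 11000111 → 2-byte char #5 = C7 B1.
Offset 14: leading byte 0xE2 = 11100010 → 3-byte char #6 = E2 88 BF.
Leading byte 0xE2 = 11100010 matches 1110xxxx → 3-byte sequence.
Byte 1: 0xE2 = 11100010, payload 0010 (4 bits).
Byte 2: 0x88 = 10001000 (10xxxxxx ✓), payload 001000.
Byte 3: 0xBF = 10111111 (10xxxxxx ✓), payload 111111.
Concatenate: 0010001000111111 = 0x223F (16 bits → U+223F).

U+223F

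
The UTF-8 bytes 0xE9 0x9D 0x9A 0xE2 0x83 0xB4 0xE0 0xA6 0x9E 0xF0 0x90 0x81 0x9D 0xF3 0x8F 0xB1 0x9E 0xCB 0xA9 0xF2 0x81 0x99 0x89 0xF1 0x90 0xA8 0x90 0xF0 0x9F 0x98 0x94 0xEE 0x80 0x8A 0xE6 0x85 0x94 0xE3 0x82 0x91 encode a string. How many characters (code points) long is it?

12

Byte at offset 0: 0xE9 = 11101001 → 3-byte char (#1). Advance 3.
Byte at offset 3: 0xE2 = 11100010 → 3-byte char (#2). Advance 3.
Byte at offset 6: 0xE0 = 11100000 → 3-byte char (#3). Advance 3.
Byte at offset 9: 0xF0 = 11110000 → 4-byte char (#4). Advance 4.
Byte at offset 13: 0xF3 = 11110011 → 4-byte char (#5). Advance 4.
Byte at offset 17: 0xCB = 11001011 → 2-byte char (#6). Advance 2.
Byte at offset 19: 0xF2 = 11110010 → 4-byte char (#7). Advance 4.
Byte at offset 23: 0xF1 = 11110001 → 4-byte char (#8). Advance 4.
Byte at offset 27: 0xF0 = 11110000 → 4-byte char (#9). Advance 4.
Byte at offset 31: 0xEE = 11101110 → 3-byte char (#10). Advance 3.
Byte at offset 34: 0xE6 = 11100110 → 3-byte char (#11). Advance 3.
Byte at offset 37: 0xE3 = 11100011 → 3-byte char (#12). Advance 3.
Reached end at offset 40 after 12 code points.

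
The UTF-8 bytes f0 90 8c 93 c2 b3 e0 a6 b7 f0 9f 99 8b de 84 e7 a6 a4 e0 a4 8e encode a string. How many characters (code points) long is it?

7

Byte at offset 0: 0xF0 = 11110000 → 4-byte char (#1). Advance 4.
Byte at offset 4: 0xC2 = 11000010 → 2-byte char (#2). Advance 2.
Byte at offset 6: 0xE0 = 11100000 → 3-byte char (#3). Advance 3.
Byte at offset 9: 0xF0 = 11110000 → 4-byte char (#4). Advance 4.
Byte at offset 13: 0xDE = 11011110 → 2-byte char (#5). Advance 2.
Byte at offset 15: 0xE7 = 11100111 → 3-byte char (#6). Advance 3.
Byte at offset 18: 0xE0 = 11100000 → 3-byte char (#7). Advance 3.
Reached end at offset 21 after 7 code points.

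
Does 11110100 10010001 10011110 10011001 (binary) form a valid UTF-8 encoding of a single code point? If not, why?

invalid (encodes a value above U+10FFFF)

Leading byte 0xF4 = 11110100 → 4-byte form.
Payload = 0x111799, which exceeds U+10FFFF, the maximum Unicode code point. (Leading bytes F5–FF, or F4 followed by ≥ 0x90, are invalid.)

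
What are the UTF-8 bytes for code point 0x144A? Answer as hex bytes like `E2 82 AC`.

E1 91 8A

U+144A = 0x144A = 5194 decimal. In range U+0800–U+FFFF → 3-byte form: 1110xxxx 10xxxxxx 10xxxxxx.
Binary (16 bits): 0001010001001010.
Split 4+6+6: 0001 | 010001 | 001010.
Byte 1: 11100001 = 0xE1.
Byte 2: 10010001 = 0x91.
Byte 3: 10001010 = 0x8A.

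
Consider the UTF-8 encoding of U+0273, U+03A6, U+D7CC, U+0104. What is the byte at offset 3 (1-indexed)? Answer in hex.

0xCE

1-indexed offset 3 is 0-indexed offset 2.
U+0273 → 2-byte form C9 B3 at offsets 0–1.
U+03A6 → 2-byte form CE A6 at offsets 2–3.
Offset 2 falls in char 2's range; it's byte 1 of CE A6 = 0xCE.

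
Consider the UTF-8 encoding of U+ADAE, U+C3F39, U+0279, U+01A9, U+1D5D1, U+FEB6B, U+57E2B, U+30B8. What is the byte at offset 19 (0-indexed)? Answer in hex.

0xF1

U+ADAE → 3-byte form EA B6 AE at offsets 0–2.
U+C3F39 → 4-byte form F3 83 BC B9 at offsets 3–6.
U+0279 → 2-byte form C9 B9 at offsets 7–8.
U+01A9 → 2-byte form C6 A9 at offsets 9–10.
U+1D5D1 → 4-byte form F0 9D 97 91 at offsets 11–14.
U+FEB6B → 4-byte form F3 BE AD AB at offsets 15–18.
U+57E2B → 4-byte form F1 97 B8 AB at offsets 19–22.
Offset 19 falls in char 7's range; it's byte 1 of F1 97 B8 AB = 0xF1.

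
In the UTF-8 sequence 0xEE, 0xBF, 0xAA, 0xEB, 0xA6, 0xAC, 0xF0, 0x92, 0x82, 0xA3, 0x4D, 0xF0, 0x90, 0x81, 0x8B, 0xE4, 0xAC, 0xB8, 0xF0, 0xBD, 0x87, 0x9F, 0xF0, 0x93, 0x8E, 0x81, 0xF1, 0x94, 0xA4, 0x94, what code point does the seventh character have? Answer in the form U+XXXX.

U+3D1DF

Offset 0: leading byte 0xEE = 11101110 → 3-byte char #1 = EE BF AA.
Offset 3: leading byte 0xEB = 11101011 → 3-byte char #2 = EB A6 AC.
Offset 6: leading byte 0xF0 = 11110000 → 4-byte char #3 = F0 92 82 A3.
Offset 10: leading byte 0x4D = 01001101 → 1-byte char #4 = 4D.
Offset 11: leading byte 0xF0 = 11110000 → 4-byte char #5 = F0 90 81 8B.
Offset 15: leading byte 0xE4 = 11100100 → 3-byte char #6 = E4 AC B8.
Offset 18: leading byte 0xF0 = 11110000 → 4-byte char #7 = F0 BD 87 9F.
Leading byte 0xF0 = 11110000 matches 11110xxx → 4-byte sequence.
Byte 1: 0xF0 = 11110000, payload 000 (3 bits).
Byte 2: 0xBD = 10111101 (10xxxxxx ✓), payload 111101.
Byte 3: 0x87 = 10000111 (10xxxxxx ✓), payload 000111.
Byte 4: 0x9F = 10011111 (10xxxxxx ✓), payload 011111.
Concatenate: 000111101000111011111 = 0x3D1DF (21 bits → U+3D1DF).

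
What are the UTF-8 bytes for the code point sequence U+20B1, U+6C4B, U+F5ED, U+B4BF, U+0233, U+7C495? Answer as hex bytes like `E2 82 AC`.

E2 82 B1 E6 B1 8B EF 97 AD EB 92 BF C8 B3 F1 BC 92 95

U+20B1: 3-byte form → E2 82 B1.
U+6C4B: 3-byte form → E6 B1 8B.
U+F5ED: 3-byte form → EF 97 AD.
U+B4BF: 3-byte form → EB 92 BF.
U+0233: 2-byte form → C8 B3.
U+7C495: 4-byte form → F1 BC 92 95.
Concatenated (18 bytes): E2 82 B1 E6 B1 8B EF 97 AD EB 92 BF C8 B3 F1 BC 92 95.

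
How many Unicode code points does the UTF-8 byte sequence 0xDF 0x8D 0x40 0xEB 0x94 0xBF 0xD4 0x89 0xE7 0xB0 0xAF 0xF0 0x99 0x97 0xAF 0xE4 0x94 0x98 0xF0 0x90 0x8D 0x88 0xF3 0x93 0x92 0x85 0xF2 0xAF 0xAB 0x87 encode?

10

Byte at offset 0: 0xDF = 11011111 → 2-byte char (#1). Advance 2.
Byte at offset 2: 0x40 = 01000000 → 1-byte char (#2). Advance 1.
Byte at offset 3: 0xEB = 11101011 → 3-byte char (#3). Advance 3.
Byte at offset 6: 0xD4 = 11010100 → 2-byte char (#4). Advance 2.
Byte at offset 8: 0xE7 = 11100111 → 3-byte char (#5). Advance 3.
Byte at offset 11: 0xF0 = 11110000 → 4-byte char (#6). Advance 4.
Byte at offset 15: 0xE4 = 11100100 → 3-byte char (#7). Advance 3.
Byte at offset 18: 0xF0 = 11110000 → 4-byte char (#8). Advance 4.
Byte at offset 22: 0xF3 = 11110011 → 4-byte char (#9). Advance 4.
Byte at offset 26: 0xF2 = 11110010 → 4-byte char (#10). Advance 4.
Reached end at offset 30 after 10 code points.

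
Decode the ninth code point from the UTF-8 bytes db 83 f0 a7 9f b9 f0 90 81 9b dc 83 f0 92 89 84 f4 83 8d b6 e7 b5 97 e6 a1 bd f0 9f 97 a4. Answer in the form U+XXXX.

U+1F5E4

Offset 0: leading byte 0xDB = 11011011 → 2-byte char #1 = DB 83.
Offset 2: leading byte 0xF0 = 11110000 → 4-byte char #2 = F0 A7 9F B9.
Offset 6: leading byte 0xF0 = 11110000 → 4-byte char #3 = F0 90 81 9B.
Offset 10: leading byte 0xDC = 11011100 → 2-byte char #4 = DC 83.
Offset 12: leading byte 0xF0 = 11110000 → 4-byte char #5 = F0 92 89 84.
Offset 16: leading byte 0xF4 = 11110100 → 4-byte char #6 = F4 83 8D B6.
Offset 20: leading byte 0xE7 = 11100111 → 3-byte char #7 = E7 B5 97.
Offset 23: leading byte 0xE6 = 11100110 → 3-byte char #8 = E6 A1 BD.
Offset 26: leading byte 0xF0 = 11110000 → 4-byte char #9 = F0 9F 97 A4.
Leading byte 0xF0 = 11110000 matches 11110xxx → 4-byte sequence.
Byte 1: 0xF0 = 11110000, payload 000 (3 bits).
Byte 2: 0x9F = 10011111 (10xxxxxx ✓), payload 011111.
Byte 3: 0x97 = 10010111 (10xxxxxx ✓), payload 010111.
Byte 4: 0xA4 = 10100100 (10xxxxxx ✓), payload 100100.
Concatenate: 000011111010111100100 = 0x1F5E4 (21 bits → U+1F5E4).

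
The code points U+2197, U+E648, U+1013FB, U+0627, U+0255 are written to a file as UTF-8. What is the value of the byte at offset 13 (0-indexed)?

U+2197 → 3-byte form E2 86 97 at offsets 0–2.
U+E648 → 3-byte form EE 99 88 at offsets 3–5.
U+1013FB → 4-byte form F4 81 8F BB at offsets 6–9.
U+0627 → 2-byte form D8 A7 at offsets 10–11.
U+0255 → 2-byte form C9 95 at offsets 12–13.
Offset 13 falls in char 5's range; it's byte 2 of C9 95 = 0x95.

0x95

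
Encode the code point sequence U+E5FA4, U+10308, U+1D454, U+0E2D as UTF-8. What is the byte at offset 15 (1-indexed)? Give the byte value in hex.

0xAD

1-indexed offset 15 is 0-indexed offset 14.
U+E5FA4 → 4-byte form F3 A5 BE A4 at offsets 0–3.
U+10308 → 4-byte form F0 90 8C 88 at offsets 4–7.
U+1D454 → 4-byte form F0 9D 91 94 at offsets 8–11.
U+0E2D → 3-byte form E0 B8 AD at offsets 12–14.
Offset 14 falls in char 4's range; it's byte 3 of E0 B8 AD = 0xAD.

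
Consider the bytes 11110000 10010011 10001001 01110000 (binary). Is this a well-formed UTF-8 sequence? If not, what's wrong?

invalid (non-continuation byte where continuation expected)

Leading byte 0xF0 = 11110000 → 4-byte form.
Byte 4 is 0x70 = 01110000, which is not 10xxxxxx — expected a continuation byte.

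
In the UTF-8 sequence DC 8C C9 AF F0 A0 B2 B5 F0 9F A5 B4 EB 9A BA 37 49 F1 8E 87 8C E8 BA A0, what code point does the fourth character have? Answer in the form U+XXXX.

U+1F974

Offset 0: leading byte 0xDC = 11011100 → 2-byte char #1 = DC 8C.
Offset 2: leading byte 0xC9 = 11001001 → 2-byte char #2 = C9 AF.
Offset 4: leading byte 0xF0 = 11110000 → 4-byte char #3 = F0 A0 B2 B5.
Offset 8: leading byte 0xF0 = 11110000 → 4-byte char #4 = F0 9F A5 B4.
Leading byte 0xF0 = 11110000 matches 11110xxx → 4-byte sequence.
Byte 1: 0xF0 = 11110000, payload 000 (3 bits).
Byte 2: 0x9F = 10011111 (10xxxxxx ✓), payload 011111.
Byte 3: 0xA5 = 10100101 (10xxxxxx ✓), payload 100101.
Byte 4: 0xB4 = 10110100 (10xxxxxx ✓), payload 110100.
Concatenate: 000011111100101110100 = 0x1F974 (21 bits → U+1F974).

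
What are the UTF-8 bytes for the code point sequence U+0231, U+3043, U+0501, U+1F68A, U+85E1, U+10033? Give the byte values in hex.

U+0231: 2-byte form → C8 B1.
U+3043: 3-byte form → E3 81 83.
U+0501: 2-byte form → D4 81.
U+1F68A: 4-byte form → F0 9F 9A 8A.
U+85E1: 3-byte form → E8 97 A1.
U+10033: 4-byte form → F0 90 80 B3.
Concatenated (18 bytes): C8 B1 E3 81 83 D4 81 F0 9F 9A 8A E8 97 A1 F0 90 80 B3.

C8 B1 E3 81 83 D4 81 F0 9F 9A 8A E8 97 A1 F0 90 80 B3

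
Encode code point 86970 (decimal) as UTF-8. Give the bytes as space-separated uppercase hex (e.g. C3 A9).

F0 95 8E BA

U+153BA = 0x153BA = 86970 decimal. In range U+10000–U+10FFFF → 4-byte form: 11110xxx 10xxxxxx 10xxxxxx 10xxxxxx.
Binary (21 bits): 000010101001110111010.
Split 3+6+6+6: 000 | 010101 | 001110 | 111010.
Byte 1: 11110000 = 0xF0.
Byte 2: 10010101 = 0x95.
Byte 3: 10001110 = 0x8E.
Byte 4: 10111010 = 0xBA.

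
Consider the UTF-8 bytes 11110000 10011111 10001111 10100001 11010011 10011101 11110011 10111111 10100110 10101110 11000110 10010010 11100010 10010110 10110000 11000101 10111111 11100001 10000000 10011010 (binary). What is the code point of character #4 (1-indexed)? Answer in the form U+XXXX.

Offset 0: leading byte 0xF0 = 11110000 → 4-byte char #1 = F0 9F 8F A1.
Offset 4: leading byte 0xD3 = 11010011 → 2-byte char #2 = D3 9D.
Offset 6: leading byte 0xF3 = 11110011 → 4-byte char #3 = F3 BF A6 AE.
Offset 10: leading byte 0xC6 = 11000110 → 2-byte char #4 = C6 92.
Leading byte 0xC6 = 11000110 matches 110xxxxx → 2-byte sequence.
Byte 1: 0xC6 = 11000110, payload 00110 (5 bits).
Byte 2: 0x92 = 10010010 (10xxxxxx ✓), payload 010010.
Concatenate: 00110010010 = 0x192 (11 bits → U+0192).

U+0192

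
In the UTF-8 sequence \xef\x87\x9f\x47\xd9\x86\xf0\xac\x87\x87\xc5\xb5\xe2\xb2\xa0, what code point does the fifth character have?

Offset 0: leading byte 0xEF = 11101111 → 3-byte char #1 = EF 87 9F.
Offset 3: leading byte 0x47 = 01000111 → 1-byte char #2 = 47.
Offset 4: leading byte 0xD9 = 11011001 → 2-byte char #3 = D9 86.
Offset 6: leading byte 0xF0 = 11110000 → 4-byte char #4 = F0 AC 87 87.
Offset 10: leading byte 0xC5 = 11000101 → 2-byte char #5 = C5 B5.
Leading byte 0xC5 = 11000101 matches 110xxxxx → 2-byte sequence.
Byte 1: 0xC5 = 11000101, payload 00101 (5 bits).
Byte 2: 0xB5 = 10110101 (10xxxxxx ✓), payload 110101.
Concatenate: 00101110101 = 0x175 (11 bits → U+0175).

U+0175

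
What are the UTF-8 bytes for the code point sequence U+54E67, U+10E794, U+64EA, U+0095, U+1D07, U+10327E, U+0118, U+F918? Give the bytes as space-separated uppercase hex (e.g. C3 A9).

U+54E67: 4-byte form → F1 94 B9 A7.
U+10E794: 4-byte form → F4 8E 9E 94.
U+64EA: 3-byte form → E6 93 AA.
U+0095: 2-byte form → C2 95.
U+1D07: 3-byte form → E1 B4 87.
U+10327E: 4-byte form → F4 83 89 BE.
U+0118: 2-byte form → C4 98.
U+F918: 3-byte form → EF A4 98.
Concatenated (25 bytes): F1 94 B9 A7 F4 8E 9E 94 E6 93 AA C2 95 E1 B4 87 F4 83 89 BE C4 98 EF A4 98.

F1 94 B9 A7 F4 8E 9E 94 E6 93 AA C2 95 E1 B4 87 F4 83 89 BE C4 98 EF A4 98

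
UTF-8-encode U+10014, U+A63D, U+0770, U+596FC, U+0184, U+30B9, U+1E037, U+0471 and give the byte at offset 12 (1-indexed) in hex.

0x9B

1-indexed offset 12 is 0-indexed offset 11.
U+10014 → 4-byte form F0 90 80 94 at offsets 0–3.
U+A63D → 3-byte form EA 98 BD at offsets 4–6.
U+0770 → 2-byte form DD B0 at offsets 7–8.
U+596FC → 4-byte form F1 99 9B BC at offsets 9–12.
Offset 11 falls in char 4's range; it's byte 3 of F1 99 9B BC = 0x9B.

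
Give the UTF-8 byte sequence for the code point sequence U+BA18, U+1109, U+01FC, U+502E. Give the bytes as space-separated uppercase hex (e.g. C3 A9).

EB A8 98 E1 84 89 C7 BC E5 80 AE

U+BA18: 3-byte form → EB A8 98.
U+1109: 3-byte form → E1 84 89.
U+01FC: 2-byte form → C7 BC.
U+502E: 3-byte form → E5 80 AE.
Concatenated (11 bytes): EB A8 98 E1 84 89 C7 BC E5 80 AE.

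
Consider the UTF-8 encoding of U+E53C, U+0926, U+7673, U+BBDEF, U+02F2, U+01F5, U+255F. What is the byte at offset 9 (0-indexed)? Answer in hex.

U+E53C → 3-byte form EE 94 BC at offsets 0–2.
U+0926 → 3-byte form E0 A4 A6 at offsets 3–5.
U+7673 → 3-byte form E7 99 B3 at offsets 6–8.
U+BBDEF → 4-byte form F2 BB B7 AF at offsets 9–12.
Offset 9 falls in char 4's range; it's byte 1 of F2 BB B7 AF = 0xF2.

0xF2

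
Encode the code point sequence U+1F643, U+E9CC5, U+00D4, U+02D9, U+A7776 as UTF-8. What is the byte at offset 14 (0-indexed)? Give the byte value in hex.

0x9D

U+1F643 → 4-byte form F0 9F 99 83 at offsets 0–3.
U+E9CC5 → 4-byte form F3 A9 B3 85 at offsets 4–7.
U+00D4 → 2-byte form C3 94 at offsets 8–9.
U+02D9 → 2-byte form CB 99 at offsets 10–11.
U+A7776 → 4-byte form F2 A7 9D B6 at offsets 12–15.
Offset 14 falls in char 5's range; it's byte 3 of F2 A7 9D B6 = 0x9D.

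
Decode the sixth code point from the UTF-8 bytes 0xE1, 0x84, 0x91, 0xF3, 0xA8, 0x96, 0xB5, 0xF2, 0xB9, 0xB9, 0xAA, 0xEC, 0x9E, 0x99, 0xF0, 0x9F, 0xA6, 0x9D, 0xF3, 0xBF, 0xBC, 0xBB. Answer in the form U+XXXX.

U+FFF3B

Offset 0: leading byte 0xE1 = 11100001 → 3-byte char #1 = E1 84 91.
Offset 3: leading byte 0xF3 = 11110011 → 4-byte char #2 = F3 A8 96 B5.
Offset 7: leading byte 0xF2 = 11110010 → 4-byte char #3 = F2 B9 B9 AA.
Offset 11: leading byte 0xEC = 11101100 → 3-byte char #4 = EC 9E 99.
Offset 14: leading byte 0xF0 = 11110000 → 4-byte char #5 = F0 9F A6 9D.
Offset 18: leading byte 0xF3 = 11110011 → 4-byte char #6 = F3 BF BC BB.
Leading byte 0xF3 = 11110011 matches 11110xxx → 4-byte sequence.
Byte 1: 0xF3 = 11110011, payload 011 (3 bits).
Byte 2: 0xBF = 10111111 (10xxxxxx ✓), payload 111111.
Byte 3: 0xBC = 10111100 (10xxxxxx ✓), payload 111100.
Byte 4: 0xBB = 10111011 (10xxxxxx ✓), payload 111011.
Concatenate: 011111111111100111011 = 0xFFF3B (21 bits → U+FFF3B).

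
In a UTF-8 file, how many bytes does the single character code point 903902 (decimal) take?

U+DCADE = 0xDCADE. UTF-8 uses 1 byte below 0x80, 2 below 0x800, 3 below 0x10000, 4 up to 0x10FFFF. 0xDCADE is in U+10000–U+10FFFF → 4 bytes.

4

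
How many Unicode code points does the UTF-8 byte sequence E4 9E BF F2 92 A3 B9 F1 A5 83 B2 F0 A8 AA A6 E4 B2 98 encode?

Byte at offset 0: 0xE4 = 11100100 → 3-byte char (#1). Advance 3.
Byte at offset 3: 0xF2 = 11110010 → 4-byte char (#2). Advance 4.
Byte at offset 7: 0xF1 = 11110001 → 4-byte char (#3). Advance 4.
Byte at offset 11: 0xF0 = 11110000 → 4-byte char (#4). Advance 4.
Byte at offset 15: 0xE4 = 11100100 → 3-byte char (#5). Advance 3.
Reached end at offset 18 after 5 code points.

5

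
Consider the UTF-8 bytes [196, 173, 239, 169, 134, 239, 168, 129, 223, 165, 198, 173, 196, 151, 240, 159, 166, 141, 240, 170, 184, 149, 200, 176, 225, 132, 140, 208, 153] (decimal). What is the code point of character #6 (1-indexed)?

U+0117

Offset 0: leading byte 0xC4 = 11000100 → 2-byte char #1 = C4 AD.
Offset 2: leading byte 0xEF = 11101111 → 3-byte char #2 = EF A9 86.
Offset 5: leading byte 0xEF = 11101111 → 3-byte char #3 = EF A8 81.
Offset 8: leading byte 0xDF = 11011111 → 2-byte char #4 = DF A5.
Offset 10: leading byte 0xC6 = 11000110 → 2-byte char #5 = C6 AD.
Offset 12: leading byte 0xC4 = 11000100 → 2-byte char #6 = C4 97.
Leading byte 0xC4 = 11000100 matches 110xxxxx → 2-byte sequence.
Byte 1: 0xC4 = 11000100, payload 00100 (5 bits).
Byte 2: 0x97 = 10010111 (10xxxxxx ✓), payload 010111.
Concatenate: 00100010111 = 0x117 (11 bits → U+0117).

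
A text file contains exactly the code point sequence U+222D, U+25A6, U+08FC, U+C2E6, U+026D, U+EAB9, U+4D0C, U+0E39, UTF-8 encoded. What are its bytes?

E2 88 AD E2 96 A6 E0 A3 BC EC 8B A6 C9 AD EE AA B9 E4 B4 8C E0 B8 B9

U+222D: 3-byte form → E2 88 AD.
U+25A6: 3-byte form → E2 96 A6.
U+08FC: 3-byte form → E0 A3 BC.
U+C2E6: 3-byte form → EC 8B A6.
U+026D: 2-byte form → C9 AD.
U+EAB9: 3-byte form → EE AA B9.
U+4D0C: 3-byte form → E4 B4 8C.
U+0E39: 3-byte form → E0 B8 B9.
Concatenated (23 bytes): E2 88 AD E2 96 A6 E0 A3 BC EC 8B A6 C9 AD EE AA B9 E4 B4 8C E0 B8 B9.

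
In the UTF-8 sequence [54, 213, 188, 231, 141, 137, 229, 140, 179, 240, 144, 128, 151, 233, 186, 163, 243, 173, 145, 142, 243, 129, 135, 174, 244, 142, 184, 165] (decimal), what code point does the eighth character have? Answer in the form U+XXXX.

U+C11EE

Offset 0: leading byte 0x36 = 00110110 → 1-byte char #1 = 36.
Offset 1: leading byte 0xD5 = 11010101 → 2-byte char #2 = D5 BC.
Offset 3: leading byte 0xE7 = 11100111 → 3-byte char #3 = E7 8D 89.
Offset 6: leading byte 0xE5 = 11100101 → 3-byte char #4 = E5 8C B3.
Offset 9: leading byte 0xF0 = 11110000 → 4-byte char #5 = F0 90 80 97.
Offset 13: leading byte 0xE9 = 11101001 → 3-byte char #6 = E9 BA A3.
Offset 16: leading byte 0xF3 = 11110011 → 4-byte char #7 = F3 AD 91 8E.
Offset 20: leading byte 0xF3 = 11110011 → 4-byte char #8 = F3 81 87 AE.
Leading byte 0xF3 = 11110011 matches 11110xxx → 4-byte sequence.
Byte 1: 0xF3 = 11110011, payload 011 (3 bits).
Byte 2: 0x81 = 10000001 (10xxxxxx ✓), payload 000001.
Byte 3: 0x87 = 10000111 (10xxxxxx ✓), payload 000111.
Byte 4: 0xAE = 10101110 (10xxxxxx ✓), payload 101110.
Concatenate: 011000001000111101110 = 0xC11EE (21 bits → U+C11EE).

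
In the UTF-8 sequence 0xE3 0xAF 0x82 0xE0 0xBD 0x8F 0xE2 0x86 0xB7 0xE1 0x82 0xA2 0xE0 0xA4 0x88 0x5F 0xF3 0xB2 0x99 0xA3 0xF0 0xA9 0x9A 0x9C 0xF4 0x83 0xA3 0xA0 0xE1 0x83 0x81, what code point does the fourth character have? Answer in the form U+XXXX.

U+10A2

Offset 0: leading byte 0xE3 = 11100011 → 3-byte char #1 = E3 AF 82.
Offset 3: leading byte 0xE0 = 11100000 → 3-byte char #2 = E0 BD 8F.
Offset 6: leading byte 0xE2 = 11100010 → 3-byte char #3 = E2 86 B7.
Offset 9: leading byte 0xE1 = 11100001 → 3-byte char #4 = E1 82 A2.
Leading byte 0xE1 = 11100001 matches 1110xxxx → 3-byte sequence.
Byte 1: 0xE1 = 11100001, payload 0001 (4 bits).
Byte 2: 0x82 = 10000010 (10xxxxxx ✓), payload 000010.
Byte 3: 0xA2 = 10100010 (10xxxxxx ✓), payload 100010.
Concatenate: 0001000010100010 = 0x10A2 (16 bits → U+10A2).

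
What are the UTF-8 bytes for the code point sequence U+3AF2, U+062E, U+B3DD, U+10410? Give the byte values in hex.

E3 AB B2 D8 AE EB 8F 9D F0 90 90 90

U+3AF2: 3-byte form → E3 AB B2.
U+062E: 2-byte form → D8 AE.
U+B3DD: 3-byte form → EB 8F 9D.
U+10410: 4-byte form → F0 90 90 90.
Concatenated (12 bytes): E3 AB B2 D8 AE EB 8F 9D F0 90 90 90.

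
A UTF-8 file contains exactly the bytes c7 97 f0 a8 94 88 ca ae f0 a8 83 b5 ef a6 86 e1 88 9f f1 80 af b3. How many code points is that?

Byte at offset 0: 0xC7 = 11000111 → 2-byte char (#1). Advance 2.
Byte at offset 2: 0xF0 = 11110000 → 4-byte char (#2). Advance 4.
Byte at offset 6: 0xCA = 11001010 → 2-byte char (#3). Advance 2.
Byte at offset 8: 0xF0 = 11110000 → 4-byte char (#4). Advance 4.
Byte at offset 12: 0xEF = 11101111 → 3-byte char (#5). Advance 3.
Byte at offset 15: 0xE1 = 11100001 → 3-byte char (#6). Advance 3.
Byte at offset 18: 0xF1 = 11110001 → 4-byte char (#7). Advance 4.
Reached end at offset 22 after 7 code points.

7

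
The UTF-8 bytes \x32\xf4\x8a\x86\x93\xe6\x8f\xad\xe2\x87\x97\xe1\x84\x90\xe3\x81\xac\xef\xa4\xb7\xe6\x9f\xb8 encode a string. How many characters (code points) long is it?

Byte at offset 0: 0x32 = 00110010 → 1-byte char (#1). Advance 1.
Byte at offset 1: 0xF4 = 11110100 → 4-byte char (#2). Advance 4.
Byte at offset 5: 0xE6 = 11100110 → 3-byte char (#3). Advance 3.
Byte at offset 8: 0xE2 = 11100010 → 3-byte char (#4). Advance 3.
Byte at offset 11: 0xE1 = 11100001 → 3-byte char (#5). Advance 3.
Byte at offset 14: 0xE3 = 11100011 → 3-byte char (#6). Advance 3.
Byte at offset 17: 0xEF = 11101111 → 3-byte char (#7). Advance 3.
Byte at offset 20: 0xE6 = 11100110 → 3-byte char (#8). Advance 3.
Reached end at offset 23 after 8 code points.

8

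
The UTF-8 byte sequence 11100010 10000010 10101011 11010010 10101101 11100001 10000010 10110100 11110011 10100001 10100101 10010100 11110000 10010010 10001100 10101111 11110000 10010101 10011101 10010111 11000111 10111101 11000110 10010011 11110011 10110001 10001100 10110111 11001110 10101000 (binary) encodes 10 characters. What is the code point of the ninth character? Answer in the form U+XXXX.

Offset 0: leading byte 0xE2 = 11100010 → 3-byte char #1 = E2 82 AB.
Offset 3: leading byte 0xD2 = 11010010 → 2-byte char #2 = D2 AD.
Offset 5: leading byte 0xE1 = 11100001 → 3-byte char #3 = E1 82 B4.
Offset 8: leading byte 0xF3 = 11110011 → 4-byte char #4 = F3 A1 A5 94.
Offset 12: leading byte 0xF0 = 11110000 → 4-byte char #5 = F0 92 8C AF.
Offset 16: leading byte 0xF0 = 11110000 → 4-byte char #6 = F0 95 9D 97.
Offset 20: leading byte 0xC7 = 11000111 → 2-byte char #7 = C7 BD.
Offset 22: leading byte 0xC6 = 11000110 → 2-byte char #8 = C6 93.
Offset 24: leading byte 0xF3 = 11110011 → 4-byte char #9 = F3 B1 8C B7.
Leading byte 0xF3 = 11110011 matches 11110xxx → 4-byte sequence.
Byte 1: 0xF3 = 11110011, payload 011 (3 bits).
Byte 2: 0xB1 = 10110001 (10xxxxxx ✓), payload 110001.
Byte 3: 0x8C = 10001100 (10xxxxxx ✓), payload 001100.
Byte 4: 0xB7 = 10110111 (10xxxxxx ✓), payload 110111.
Concatenate: 011110001001100110111 = 0xF1337 (21 bits → U+F1337).

U+F1337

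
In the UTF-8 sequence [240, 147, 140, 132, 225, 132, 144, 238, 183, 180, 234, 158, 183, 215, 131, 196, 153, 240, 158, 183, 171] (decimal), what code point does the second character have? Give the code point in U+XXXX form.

U+1110

Offset 0: leading byte 0xF0 = 11110000 → 4-byte char #1 = F0 93 8C 84.
Offset 4: leading byte 0xE1 = 11100001 → 3-byte char #2 = E1 84 90.
Leading byte 0xE1 = 11100001 matches 1110xxxx → 3-byte sequence.
Byte 1: 0xE1 = 11100001, payload 0001 (4 bits).
Byte 2: 0x84 = 10000100 (10xxxxxx ✓), payload 000100.
Byte 3: 0x90 = 10010000 (10xxxxxx ✓), payload 010000.
Concatenate: 0001000100010000 = 0x1110 (16 bits → U+1110).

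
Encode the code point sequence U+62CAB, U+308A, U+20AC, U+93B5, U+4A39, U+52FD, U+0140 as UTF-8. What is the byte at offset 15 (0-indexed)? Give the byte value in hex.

0xB9

U+62CAB → 4-byte form F1 A2 B2 AB at offsets 0–3.
U+308A → 3-byte form E3 82 8A at offsets 4–6.
U+20AC → 3-byte form E2 82 AC at offsets 7–9.
U+93B5 → 3-byte form E9 8E B5 at offsets 10–12.
U+4A39 → 3-byte form E4 A8 B9 at offsets 13–15.
Offset 15 falls in char 5's range; it's byte 3 of E4 A8 B9 = 0xB9.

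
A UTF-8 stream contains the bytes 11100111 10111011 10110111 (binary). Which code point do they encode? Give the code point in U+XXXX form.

U+7EF7

Leading byte 0xE7 = 11100111 matches 1110xxxx → 3-byte sequence.
Byte 1: 0xE7 = 11100111, payload 0111 (4 bits).
Byte 2: 0xBB = 10111011 (10xxxxxx ✓), payload 111011.
Byte 3: 0xB7 = 10110111 (10xxxxxx ✓), payload 110111.
Concatenate: 0111111011110111 = 0x7EF7 (16 bits → U+7EF7).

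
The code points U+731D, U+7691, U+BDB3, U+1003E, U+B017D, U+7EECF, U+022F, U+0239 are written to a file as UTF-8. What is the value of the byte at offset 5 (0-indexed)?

0x91

U+731D → 3-byte form E7 8C 9D at offsets 0–2.
U+7691 → 3-byte form E7 9A 91 at offsets 3–5.
Offset 5 falls in char 2's range; it's byte 3 of E7 9A 91 = 0x91.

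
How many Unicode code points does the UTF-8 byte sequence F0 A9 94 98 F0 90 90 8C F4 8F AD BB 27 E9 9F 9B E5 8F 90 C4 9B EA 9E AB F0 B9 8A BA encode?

Byte at offset 0: 0xF0 = 11110000 → 4-byte char (#1). Advance 4.
Byte at offset 4: 0xF0 = 11110000 → 4-byte char (#2). Advance 4.
Byte at offset 8: 0xF4 = 11110100 → 4-byte char (#3). Advance 4.
Byte at offset 12: 0x27 = 00100111 → 1-byte char (#4). Advance 1.
Byte at offset 13: 0xE9 = 11101001 → 3-byte char (#5). Advance 3.
Byte at offset 16: 0xE5 = 11100101 → 3-byte char (#6). Advance 3.
Byte at offset 19: 0xC4 = 11000100 → 2-byte char (#7). Advance 2.
Byte at offset 21: 0xEA = 11101010 → 3-byte char (#8). Advance 3.
Byte at offset 24: 0xF0 = 11110000 → 4-byte char (#9). Advance 4.
Reached end at offset 28 after 9 code points.

9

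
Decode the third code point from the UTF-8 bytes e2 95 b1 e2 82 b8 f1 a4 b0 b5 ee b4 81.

U+64C35

Offset 0: leading byte 0xE2 = 11100010 → 3-byte char #1 = E2 95 B1.
Offset 3: leading byte 0xE2 = 11100010 → 3-byte char #2 = E2 82 B8.
Offset 6: leading byte 0xF1 = 11110001 → 4-byte char #3 = F1 A4 B0 B5.
Leading byte 0xF1 = 11110001 matches 11110xxx → 4-byte sequence.
Byte 1: 0xF1 = 11110001, payload 001 (3 bits).
Byte 2: 0xA4 = 10100100 (10xxxxxx ✓), payload 100100.
Byte 3: 0xB0 = 10110000 (10xxxxxx ✓), payload 110000.
Byte 4: 0xB5 = 10110101 (10xxxxxx ✓), payload 110101.
Concatenate: 001100100110000110101 = 0x64C35 (21 bits → U+64C35).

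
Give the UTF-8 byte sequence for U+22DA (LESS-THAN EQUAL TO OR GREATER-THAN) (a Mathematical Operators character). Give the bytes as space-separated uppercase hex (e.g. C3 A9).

U+22DA = 0x22DA = 8922 decimal. In range U+0800–U+FFFF → 3-byte form: 1110xxxx 10xxxxxx 10xxxxxx.
Binary (16 bits): 0010001011011010.
Split 4+6+6: 0010 | 001011 | 011010.
Byte 1: 11100010 = 0xE2.
Byte 2: 10001011 = 0x8B.
Byte 3: 10011010 = 0x9A.

E2 8B 9A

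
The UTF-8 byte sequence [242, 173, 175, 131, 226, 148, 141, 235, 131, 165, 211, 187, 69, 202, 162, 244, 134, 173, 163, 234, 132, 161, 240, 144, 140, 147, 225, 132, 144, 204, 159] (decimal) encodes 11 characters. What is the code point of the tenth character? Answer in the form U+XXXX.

U+1110

Offset 0: leading byte 0xF2 = 11110010 → 4-byte char #1 = F2 AD AF 83.
Offset 4: leading byte 0xE2 = 11100010 → 3-byte char #2 = E2 94 8D.
Offset 7: leading byte 0xEB = 11101011 → 3-byte char #3 = EB 83 A5.
Offset 10: leading byte 0xD3 = 11010011 → 2-byte char #4 = D3 BB.
Offset 12: leading byte 0x45 = 01000101 → 1-byte char #5 = 45.
Offset 13: leading byte 0xCA = 11001010 → 2-byte char #6 = CA A2.
Offset 15: leading byte 0xF4 = 11110100 → 4-byte char #7 = F4 86 AD A3.
Offset 19: leading byte 0xEA = 11101010 → 3-byte char #8 = EA 84 A1.
Offset 22: leading byte 0xF0 = 11110000 → 4-byte char #9 = F0 90 8C 93.
Offset 26: leading byte 0xE1 = 11100001 → 3-byte char #10 = E1 84 90.
Leading byte 0xE1 = 11100001 matches 1110xxxx → 3-byte sequence.
Byte 1: 0xE1 = 11100001, payload 0001 (4 bits).
Byte 2: 0x84 = 10000100 (10xxxxxx ✓), payload 000100.
Byte 3: 0x90 = 10010000 (10xxxxxx ✓), payload 010000.
Concatenate: 0001000100010000 = 0x1110 (16 bits → U+1110).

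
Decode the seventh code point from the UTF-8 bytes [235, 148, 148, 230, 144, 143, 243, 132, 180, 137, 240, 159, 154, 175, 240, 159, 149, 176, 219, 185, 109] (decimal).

U+006D

Offset 0: leading byte 0xEB = 11101011 → 3-byte char #1 = EB 94 94.
Offset 3: leading byte 0xE6 = 11100110 → 3-byte char #2 = E6 90 8F.
Offset 6: leading byte 0xF3 = 11110011 → 4-byte char #3 = F3 84 B4 89.
Offset 10: leading byte 0xF0 = 11110000 → 4-byte char #4 = F0 9F 9A AF.
Offset 14: leading byte 0xF0 = 11110000 → 4-byte char #5 = F0 9F 95 B0.
Offset 18: leading byte 0xDB = 11011011 → 2-byte char #6 = DB B9.
Offset 20: leading byte 0x6D = 01101101 → 1-byte char #7 = 6D.
Leading byte 0x6D = 01101101 matches 0xxxxxxx → 1-byte sequence.
Byte 1: 0x6D = 01101101, payload 1101101 (7 bits).
Concatenate: 1101101 = 0x6D (7 bits → U+006D).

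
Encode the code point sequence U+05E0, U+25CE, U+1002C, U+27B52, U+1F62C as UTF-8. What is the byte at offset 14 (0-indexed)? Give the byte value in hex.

0x9F

U+05E0 → 2-byte form D7 A0 at offsets 0–1.
U+25CE → 3-byte form E2 97 8E at offsets 2–4.
U+1002C → 4-byte form F0 90 80 AC at offsets 5–8.
U+27B52 → 4-byte form F0 A7 AD 92 at offsets 9–12.
U+1F62C → 4-byte form F0 9F 98 AC at offsets 13–16.
Offset 14 falls in char 5's range; it's byte 2 of F0 9F 98 AC = 0x9F.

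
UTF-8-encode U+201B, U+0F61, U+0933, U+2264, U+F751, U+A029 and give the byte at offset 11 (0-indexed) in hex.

0xA4

U+201B → 3-byte form E2 80 9B at offsets 0–2.
U+0F61 → 3-byte form E0 BD A1 at offsets 3–5.
U+0933 → 3-byte form E0 A4 B3 at offsets 6–8.
U+2264 → 3-byte form E2 89 A4 at offsets 9–11.
Offset 11 falls in char 4's range; it's byte 3 of E2 89 A4 = 0xA4.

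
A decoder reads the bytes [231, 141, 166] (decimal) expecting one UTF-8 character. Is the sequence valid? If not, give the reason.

valid

Leading byte 0xE7 = 11100111 → 3-byte form.
Continuation bytes 0x8D=10001101, 0xA6=10100110 all match 10xxxxxx.
Decoded value 0x7366 is ≥ 0x800 (shortest form) and not a surrogate.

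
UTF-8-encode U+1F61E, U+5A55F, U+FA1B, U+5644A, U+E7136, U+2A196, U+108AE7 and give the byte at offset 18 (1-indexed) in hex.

0x84

1-indexed offset 18 is 0-indexed offset 17.
U+1F61E → 4-byte form F0 9F 98 9E at offsets 0–3.
U+5A55F → 4-byte form F1 9A 95 9F at offsets 4–7.
U+FA1B → 3-byte form EF A8 9B at offsets 8–10.
U+5644A → 4-byte form F1 96 91 8A at offsets 11–14.
U+E7136 → 4-byte form F3 A7 84 B6 at offsets 15–18.
Offset 17 falls in char 5's range; it's byte 3 of F3 A7 84 B6 = 0x84.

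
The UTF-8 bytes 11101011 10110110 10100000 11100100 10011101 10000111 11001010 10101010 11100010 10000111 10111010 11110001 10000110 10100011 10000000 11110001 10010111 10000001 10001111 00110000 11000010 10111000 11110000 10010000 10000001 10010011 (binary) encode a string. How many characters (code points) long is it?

9

Byte at offset 0: 0xEB = 11101011 → 3-byte char (#1). Advance 3.
Byte at offset 3: 0xE4 = 11100100 → 3-byte char (#2). Advance 3.
Byte at offset 6: 0xCA = 11001010 → 2-byte char (#3). Advance 2.
Byte at offset 8: 0xE2 = 11100010 → 3-byte char (#4). Advance 3.
Byte at offset 11: 0xF1 = 11110001 → 4-byte char (#5). Advance 4.
Byte at offset 15: 0xF1 = 11110001 → 4-byte char (#6). Advance 4.
Byte at offset 19: 0x30 = 00110000 → 1-byte char (#7). Advance 1.
Byte at offset 20: 0xC2 = 11000010 → 2-byte char (#8). Advance 2.
Byte at offset 22: 0xF0 = 11110000 → 4-byte char (#9). Advance 4.
Reached end at offset 26 after 9 code points.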